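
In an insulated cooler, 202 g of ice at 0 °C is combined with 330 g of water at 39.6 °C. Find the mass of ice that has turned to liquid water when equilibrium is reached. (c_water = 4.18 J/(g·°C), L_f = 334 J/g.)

m_melted ≈ 164 g

Heat available from the water dropping to 0 °C: 330·4.18·39.6 = 54624 J.
Melting all 202 g of ice would need 202·334 = 67468 J.
Since 54624 < 67468 J, not all the ice melts; equilibrium is at 0 °C.
Mass melted = 54624/334 ≈ 163.5 g.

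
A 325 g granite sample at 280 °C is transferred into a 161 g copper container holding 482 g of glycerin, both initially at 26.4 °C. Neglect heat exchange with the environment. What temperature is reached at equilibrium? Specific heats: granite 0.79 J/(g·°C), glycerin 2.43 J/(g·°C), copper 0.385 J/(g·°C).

T_f ≈ 70.1 °C

Heat gained plus heat lost sum to zero:
325*0.79*(T − 280) + 482*2.43*(T − 26.4) + 161*0.385*(T − 26.4) = 0
(256.75 + 1171.3 + 61.98) T = 256.75*280 + 1171.3*26.4 + 61.98*26.4
T = 104448 / 1490 = 70.1 °C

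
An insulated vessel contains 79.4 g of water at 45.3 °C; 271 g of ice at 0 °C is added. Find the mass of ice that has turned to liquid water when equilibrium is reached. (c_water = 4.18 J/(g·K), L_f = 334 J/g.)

m_melted ≈ 45 g

Cooling the water to 0 °C releases 79.4·4.18·45.3 = 15035 J.
Fully melting the ice requires m_ice L_f = 271·334 = 90514 J.
Since 15035 < 90514 J, not all the ice melts; equilibrium is at 0 °C.
m_melt = 15035 / L_f = 45.01 g.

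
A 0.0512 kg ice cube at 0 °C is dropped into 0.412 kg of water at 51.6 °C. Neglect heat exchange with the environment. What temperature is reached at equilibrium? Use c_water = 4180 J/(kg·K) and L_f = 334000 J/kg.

T_f ≈ 37.1 °C

Energy conservation, ΣQ = 0:
melt ice: 0.0512·334000 = 17101
  warm the meltwater: 214.02 T
  water cools: 0.412·4180·(T − 51.6) = 1722.2(T − 51.6)
1936.2 T = 88863 − 17101 = 71763
T ≈ 37.06 °C. Since T > 0 °C, the all-ice-melts assumption holds.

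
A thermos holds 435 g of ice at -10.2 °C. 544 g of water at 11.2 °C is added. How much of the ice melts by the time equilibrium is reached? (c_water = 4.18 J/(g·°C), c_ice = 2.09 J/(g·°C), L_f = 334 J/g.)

m_melted ≈ 48.5 g

Water can give up m c ΔT = 544×4.18×11.2 = 25468 J before reaching 0 °C.
Of that, 435×2.09×10.2 = 9273.3 J goes to bring the ice to 0 °C, leaving 16195 J.
Fully melting the ice requires m_ice L_f = 435×334 = 145290 J.
That's not enough to melt it all — equilibrium is at 0 °C with ice remaining.
Mass melted = 16195/334 ≈ 48.49 g.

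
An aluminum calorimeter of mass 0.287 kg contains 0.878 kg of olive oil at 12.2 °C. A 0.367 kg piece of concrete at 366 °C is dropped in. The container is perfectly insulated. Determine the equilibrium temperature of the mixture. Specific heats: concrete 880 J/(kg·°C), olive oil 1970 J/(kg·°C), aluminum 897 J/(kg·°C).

Energy conservation, ΣQ = 0:
0.367*880*(T − 366) + 0.878*1970*(T − 12.2) + 0.287*897*(T − 12.2) = 0
2310.1 T = 142446
T = 142446 / 2310.1 = 61.7 °C

T_f ≈ 61.7 °C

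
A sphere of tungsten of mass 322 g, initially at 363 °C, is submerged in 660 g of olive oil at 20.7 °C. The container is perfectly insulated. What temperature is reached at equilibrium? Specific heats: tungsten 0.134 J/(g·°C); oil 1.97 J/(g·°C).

Let T be the final temperature. ΣQ_i = 0:
322*0.134*(T − 363) + 660*1.97*(T − 20.7) = 0
43.15(T − 363) + 1300.2(T − 20.7) = 0
1343.3 T = 42577
T ≈ 31.69 °C

T_f ≈ 31.7 °C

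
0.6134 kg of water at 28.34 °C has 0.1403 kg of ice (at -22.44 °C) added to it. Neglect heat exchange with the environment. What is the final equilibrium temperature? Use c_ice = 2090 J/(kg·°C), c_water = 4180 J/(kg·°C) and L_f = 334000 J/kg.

T_f ≈ 6.1 °C

Sum of m c ΔT and latent-heat terms is zero:
ice -22.44→0 °C: 0.1403·2090·22.44 = 6580; melt ice: 0.1403·334000 = 46860; meltwater 0→T: 0.1403·4180·T = 586.45 T; water: 2564(T − 28.34)
3150.5 T = 72664 − 53440 = 19224
T ≈ 6.10 °C — above 0 °C, consistent with complete melting.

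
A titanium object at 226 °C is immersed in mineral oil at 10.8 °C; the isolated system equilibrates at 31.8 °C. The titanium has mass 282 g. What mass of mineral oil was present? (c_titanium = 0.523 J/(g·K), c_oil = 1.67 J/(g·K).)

m ≈ 817 g

Taking heat into each body as positive, Σ m c ΔT = 0:
282×0.523×(31.8 − 226) + m×1.67×(31.8 − 10.8) = 0
35.07 m = 28642
m = 28642/35.07 ≈ 816.7 g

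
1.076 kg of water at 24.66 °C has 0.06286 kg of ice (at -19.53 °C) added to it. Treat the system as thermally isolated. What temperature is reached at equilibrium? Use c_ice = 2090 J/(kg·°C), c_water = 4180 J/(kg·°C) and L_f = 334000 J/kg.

T_f ≈ 18.3 °C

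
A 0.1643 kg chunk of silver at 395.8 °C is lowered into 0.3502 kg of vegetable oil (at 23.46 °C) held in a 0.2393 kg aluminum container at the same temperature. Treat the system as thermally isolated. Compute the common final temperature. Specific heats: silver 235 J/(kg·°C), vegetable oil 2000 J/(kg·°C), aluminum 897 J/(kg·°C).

Net heat exchanged in the isolated system is zero:
0.1643·235·(T − 395.8) + 0.3502·2000·(T − 23.46) + 0.2393·897·(T − 23.46) = 0
38.61(T − 395.8) + 700.4(T − 23.46) + 214.65(T − 23.46) = 0
953.66 T = 36749
T = 36749/953.66 ≈ 38.53 °C

T_f ≈ 38.5 °C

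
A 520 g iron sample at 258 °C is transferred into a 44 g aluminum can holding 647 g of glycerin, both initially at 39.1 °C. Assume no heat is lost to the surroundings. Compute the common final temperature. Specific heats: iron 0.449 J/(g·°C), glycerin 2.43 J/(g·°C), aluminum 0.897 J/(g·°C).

T_f ≈ 66.8 °C

Net heat exchanged in the isolated system is zero:
520×0.449×(T − 258) + 647×2.43×(T − 39.1) + 44×0.897×(T − 39.1) = 0
(233.48 + 1572.2 + 39.47) T = 233.48×258 + 1572.2×39.1 + 39.47×39.1
T = 123254 / 1845.2 = 66.8 °C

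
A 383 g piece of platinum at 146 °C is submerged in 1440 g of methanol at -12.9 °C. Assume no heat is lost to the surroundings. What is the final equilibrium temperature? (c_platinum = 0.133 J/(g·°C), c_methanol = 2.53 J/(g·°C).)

T_f ≈ -10.7 °C

Conservation of energy gives ΣQ = 0:
383·0.133·(T − 146) + 1440·2.53·(T − (-12.9)) = 0
50.94(T − 146) + 3643.2(T − (-12.9)) = 0
(50.94 + 3643.2) T = 50.94·146 + 3643.2·(-12.9)
T = -39560 / 3694.1 = -10.7 °C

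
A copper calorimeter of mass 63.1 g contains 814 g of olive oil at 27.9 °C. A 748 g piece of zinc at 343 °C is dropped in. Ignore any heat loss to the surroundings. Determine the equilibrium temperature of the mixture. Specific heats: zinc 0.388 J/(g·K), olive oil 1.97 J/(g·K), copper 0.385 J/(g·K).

T_f ≈ 75.6 °C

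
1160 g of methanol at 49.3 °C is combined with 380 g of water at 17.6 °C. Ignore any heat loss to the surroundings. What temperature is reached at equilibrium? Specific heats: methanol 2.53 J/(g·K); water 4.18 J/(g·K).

Setting the total heat transfer to zero:
1160×2.53×(T − 49.3) + 380×4.18×(T − 17.6) = 0
2934.8(T − 49.3) + 1588.4(T − 17.6) = 0
(2934.8 + 1588.4) T = 2934.8×49.3 + 1588.4×17.6
T = 172641/4523.2 ≈ 38.17 °C

T_f ≈ 38.2 °C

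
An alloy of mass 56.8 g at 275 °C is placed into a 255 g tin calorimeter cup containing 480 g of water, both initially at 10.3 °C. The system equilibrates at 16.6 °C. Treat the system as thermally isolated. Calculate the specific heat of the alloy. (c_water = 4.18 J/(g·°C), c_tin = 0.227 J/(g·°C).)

Conservation of energy gives ΣQ = 0:
56.8·c·(16.6 − 275) + 480·4.18·(16.6 − 10.3) + 255·0.227·(16.6 − 10.3) = 0
-14677 c = -13005
c = -13005/-14677 ≈ 0.8861 J/(g·°C)

c ≈ 0.886 J/(g·°C)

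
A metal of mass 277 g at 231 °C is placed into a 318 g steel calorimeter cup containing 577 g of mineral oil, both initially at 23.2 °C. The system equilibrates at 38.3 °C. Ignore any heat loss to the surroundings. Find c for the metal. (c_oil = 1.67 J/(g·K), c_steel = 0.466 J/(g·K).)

c ≈ 0.315 J/(g·K)

Taking heat into each body as positive, Σ m c ΔT = 0:
277·c·(38.3 − 231) + 577·1.67·(38.3 − 23.2) + 318·0.466·(38.3 − 23.2) = 0
-53378 c = -16788
c = -16788/-53378 ≈ 0.3145 J/(g·K)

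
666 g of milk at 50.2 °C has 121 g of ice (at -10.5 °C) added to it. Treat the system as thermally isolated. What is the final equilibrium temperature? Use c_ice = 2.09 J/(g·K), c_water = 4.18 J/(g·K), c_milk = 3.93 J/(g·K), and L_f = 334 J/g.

T_f ≈ 28.3 °C

Energy balance with sensible and latent terms:
ice -10.5→0 °C: 121·2.09·10.5 = 2655.3; fusion: m_ice L_f = 121·334 = 40414; warm the meltwater: 505.78 T; milk cools: 666·3.93·(T − 50.2) = 2617.4(T − 50.2)
3123.2 T = 131392 − 43069 = 88323
T ≈ 28.28 °C — above 0 °C, consistent with complete melting.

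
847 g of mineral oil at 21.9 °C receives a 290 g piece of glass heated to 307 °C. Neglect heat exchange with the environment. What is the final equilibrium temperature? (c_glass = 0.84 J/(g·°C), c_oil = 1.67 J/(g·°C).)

T_f ≈ 63.8 °C

|Q_glass| = |Q_oil|:
290·0.84·(307 − T) = 847·1.67·(T − 21.9)
243.6(307 − T) = 1414.5(T − 21.9)
1658.1 T = 105763  ⇒  T ≈ 63.79 °C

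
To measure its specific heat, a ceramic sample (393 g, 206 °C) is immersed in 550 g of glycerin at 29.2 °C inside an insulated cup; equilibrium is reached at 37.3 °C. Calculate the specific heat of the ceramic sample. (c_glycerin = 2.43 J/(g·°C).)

c ≈ 0.163 J/(g·°C)

Heat gained plus heat lost sum to zero:
393×c×(37.3 − 206) + 550×2.43×(37.3 − 29.2) = 0
-66299 c = -10826
c = -10826/-66299 ≈ 0.1633 J/(g·°C)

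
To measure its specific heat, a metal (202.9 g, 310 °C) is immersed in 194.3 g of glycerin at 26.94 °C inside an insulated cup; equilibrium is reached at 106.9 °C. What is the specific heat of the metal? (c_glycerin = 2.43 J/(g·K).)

c ≈ 0.916 J/(g·K)

Heat gained plus heat lost sum to zero:
202.9·c·(106.9 − 310) + 194.3·2.43·(106.9 − 26.94) = 0
-41209 c = -37753
c = -37753/-41209 ≈ 0.9161 J/(g·K)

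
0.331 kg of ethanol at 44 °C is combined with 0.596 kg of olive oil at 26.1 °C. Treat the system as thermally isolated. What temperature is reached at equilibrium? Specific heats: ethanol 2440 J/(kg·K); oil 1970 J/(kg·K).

Heat lost by the ethanol equals heat gained by the oil:
0.331·2440·(44 − T) = 0.596·1970·(T − 26.1)
807.64(44 − T) = 1174.1(T − 26.1)
1981.8 T = 66181  ⇒  T ≈ 33.39 °C

T_f ≈ 33.4 °C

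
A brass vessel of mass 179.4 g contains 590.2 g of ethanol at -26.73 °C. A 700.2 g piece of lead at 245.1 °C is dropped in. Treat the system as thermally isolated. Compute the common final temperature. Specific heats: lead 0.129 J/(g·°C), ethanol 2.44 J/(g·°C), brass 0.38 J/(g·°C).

Taking heat into each body as positive, Σ m c ΔT = 0:
700.2·0.129·(T − 245.1) + 590.2·2.44·(T − (-26.73)) + 179.4·0.38·(T − (-26.73)) = 0
1598.6 T = -18177
T = -18177 / 1598.6 = -11.4 °C

T_f ≈ -11.4 °C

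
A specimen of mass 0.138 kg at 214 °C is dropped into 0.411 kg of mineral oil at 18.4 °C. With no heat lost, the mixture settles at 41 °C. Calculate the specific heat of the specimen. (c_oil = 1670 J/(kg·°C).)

c ≈ 650 J/(kg·°C)

m_s c (T_s − T_f) = m_oil c_oil (T_f − T_0):
0.138·c·(214 − 41) = 0.411·1670·(41 − 18.4)
23.87 c = 15512  ⇒  c ≈ 649.7 J/(kg·°C)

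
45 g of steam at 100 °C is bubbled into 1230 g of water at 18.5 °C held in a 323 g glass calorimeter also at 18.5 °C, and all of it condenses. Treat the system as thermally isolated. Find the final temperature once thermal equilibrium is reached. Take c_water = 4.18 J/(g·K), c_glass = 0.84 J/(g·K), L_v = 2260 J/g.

T_f ≈ 39.4 °C

Conservation of energy gives ΣQ = 0:
condense steam: −45·2260 = −101700; condensed water 100 °C→T: 188.1(T − 100); original water: 5141.4(T − 18.5); glass cup: 323·0.84·(T − 18.5) = 271.32(T − 18.5)
5600.8 T = 101700 + 18810 + 100135 = 220645
T ≈ 39.40 °C (< 100 °C, so full condensation is consistent).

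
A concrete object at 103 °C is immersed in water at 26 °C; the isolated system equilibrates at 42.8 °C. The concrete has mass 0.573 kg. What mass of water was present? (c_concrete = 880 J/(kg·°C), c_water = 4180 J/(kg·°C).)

m ≈ 0.432 kg

Heat lost by the concrete = heat gained by the water:
0.573×880×(103 − 42.8) = m×4180×(42.8 − 26)
70224 m = 30355  ⇒  m ≈ 0.4323 kg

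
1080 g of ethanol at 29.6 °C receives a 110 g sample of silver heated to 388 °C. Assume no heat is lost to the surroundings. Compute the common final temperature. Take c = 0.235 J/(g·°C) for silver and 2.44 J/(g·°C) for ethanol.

Heat gained plus heat lost sum to zero:
110·0.235·(T − 388) + 1080·2.44·(T − 29.6) = 0
25.85(T − 388) + 2635.2(T − 29.6) = 0
2661 T = 88032
T ≈ 33.08 °C

T_f ≈ 33.1 °C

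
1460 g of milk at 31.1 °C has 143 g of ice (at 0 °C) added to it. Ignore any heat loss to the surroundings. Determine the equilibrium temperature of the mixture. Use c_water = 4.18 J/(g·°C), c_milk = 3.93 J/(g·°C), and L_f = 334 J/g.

T_f ≈ 20.6 °C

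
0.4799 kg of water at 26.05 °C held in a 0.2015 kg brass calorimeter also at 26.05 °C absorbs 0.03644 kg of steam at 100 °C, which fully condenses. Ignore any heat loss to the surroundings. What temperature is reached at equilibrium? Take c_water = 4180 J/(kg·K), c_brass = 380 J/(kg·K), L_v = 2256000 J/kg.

T_f ≈ 67.9 °C

Net heat exchanged in the isolated system is zero:
steam→water at 100 °C releases m L_v = 0.03644×2256000 = 82209
  condensate cools 100→T: 0.03644×4180×(T − 100) = 152.32(T − 100)
  water warms: 0.4799×4180×(T − 26.05) = 2006(T − 26.05)
  brass cup: 0.2015×380×(T − 26.05) = 76.57(T − 26.05)
2234.9 T = 82209 + 15232 + 54250 = 151691
T ≈ 67.87 °C (< 100 °C, so full condensation is consistent).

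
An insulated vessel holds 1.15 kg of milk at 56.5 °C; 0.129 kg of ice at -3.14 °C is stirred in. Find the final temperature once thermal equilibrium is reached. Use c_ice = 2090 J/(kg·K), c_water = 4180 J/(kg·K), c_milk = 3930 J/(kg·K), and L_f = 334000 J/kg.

Conservation of energy gives ΣQ = 0:
warm ice to 0 °C: 0.129×2090×(0 − (-3.14)) = 846.58; melt ice: 0.129×334000 = 43086; warm the meltwater: 539.22 T; milk cools: 1.15×3930×(T − 56.5) = 4519.5(T − 56.5)
5058.7 T = 255352 − 43933 = 211419
T ≈ 41.79 °C. Since T > 0 °C, the all-ice-melts assumption holds.

T_f ≈ 41.8 °C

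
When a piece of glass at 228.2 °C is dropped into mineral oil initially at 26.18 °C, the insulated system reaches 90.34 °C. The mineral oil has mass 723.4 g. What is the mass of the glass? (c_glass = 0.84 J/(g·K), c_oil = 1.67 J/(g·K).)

Heat lost by the glass = heat gained by the oil:
m·0.84·(228.2 − 90.34) = 723.4·1.67·(90.34 − 26.18)
115.8 m = 77510  ⇒  m ≈ 669.3 g

m ≈ 669 g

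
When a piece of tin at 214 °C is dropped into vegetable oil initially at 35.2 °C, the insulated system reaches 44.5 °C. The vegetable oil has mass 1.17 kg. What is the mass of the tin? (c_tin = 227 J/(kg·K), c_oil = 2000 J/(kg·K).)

Heat gained plus heat lost sum to zero:
m·227·(44.5 − 214) + 1.17·2000·(44.5 − 35.2) = 0
-38476 m = -21762
m = -21762/-38476 ≈ 0.5656 kg

m ≈ 0.566 kg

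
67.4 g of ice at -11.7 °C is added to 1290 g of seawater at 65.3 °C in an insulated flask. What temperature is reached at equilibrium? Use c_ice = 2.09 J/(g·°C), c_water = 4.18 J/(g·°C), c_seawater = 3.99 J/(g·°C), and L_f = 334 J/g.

Taking heat into each body as positive, Σ m c ΔT = 0:
warm ice to 0 °C: 67.4×2.09×(0 − (-11.7)) = 1648.1
  melt ice: 67.4×334 = 22512
  warm the meltwater: 281.73 T
  seawater: 5147.1(T − 65.3)
5428.8 T = 336106 − 24160 = 311946
T ≈ 57.46 °C — above 0 °C, consistent with complete melting.

T_f ≈ 57.5 °C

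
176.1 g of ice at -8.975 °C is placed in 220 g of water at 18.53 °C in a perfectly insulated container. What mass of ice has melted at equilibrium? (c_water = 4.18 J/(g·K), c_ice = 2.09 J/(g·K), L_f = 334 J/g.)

m_melted ≈ 41.1 g

Cooling the water to 0 °C releases 220×4.18×18.53 = 17040 J.
Of that, 176.1×2.09×8.975 = 3303.2 J goes to bring the ice to 0 °C, leaving 13737 J.
To melt every bit of ice: 176.1×334 = 58817 J.
13737 J < 58817 J, so only part of the ice melts and the system sits at 0 °C.
m_melt = 13737 / L_f = 41.13 g.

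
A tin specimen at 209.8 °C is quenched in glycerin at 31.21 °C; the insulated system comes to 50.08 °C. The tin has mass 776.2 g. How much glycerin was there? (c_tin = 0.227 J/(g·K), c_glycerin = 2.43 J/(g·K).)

m ≈ 614 g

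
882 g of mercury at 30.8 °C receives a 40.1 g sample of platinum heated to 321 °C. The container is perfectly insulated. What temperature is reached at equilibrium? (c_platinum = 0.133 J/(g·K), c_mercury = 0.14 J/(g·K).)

Heat gained plus heat lost sum to zero:
40.1×0.133×(T − 321) + 882×0.14×(T − 30.8) = 0
5.333(T − 321) + 123.48(T − 30.8) = 0
(5.333 + 123.48) T = 5.333×321 + 123.48×30.8
T ≈ 42.82 °C

T_f ≈ 42.8 °C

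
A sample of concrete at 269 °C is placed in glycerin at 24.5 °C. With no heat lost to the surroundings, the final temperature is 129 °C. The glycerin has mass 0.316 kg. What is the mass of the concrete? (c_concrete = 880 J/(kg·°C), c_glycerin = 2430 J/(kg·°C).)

Heat lost by the concrete = heat gained by the glycerin:
m×880×(269 − 129) = 0.316×2430×(129 − 24.5)
123200 m = 80243  ⇒  m ≈ 0.6513 kg

m ≈ 0.651 kg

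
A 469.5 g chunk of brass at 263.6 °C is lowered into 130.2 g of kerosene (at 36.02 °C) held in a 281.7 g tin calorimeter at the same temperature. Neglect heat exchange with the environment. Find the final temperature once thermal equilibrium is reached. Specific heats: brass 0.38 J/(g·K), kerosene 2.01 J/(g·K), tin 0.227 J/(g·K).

T_f ≈ 116.6 °C

T_f = Σ m_i c_i T_i / Σ m_i c_i:
T_f = (178.41*263.6 + 261.7*36.02 + 63.95*36.02) / (178.41 + 261.7 + 63.95)
    = 58759 / 504.06 ≈ 116.57 °C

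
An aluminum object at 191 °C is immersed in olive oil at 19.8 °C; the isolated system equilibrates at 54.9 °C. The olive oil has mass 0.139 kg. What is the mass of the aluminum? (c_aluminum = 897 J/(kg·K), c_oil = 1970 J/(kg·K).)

m ≈ 0.0787 kg

Heat lost by the aluminum = heat gained by the oil:
m·897·(191 − 54.9) = 0.139·1970·(54.9 − 19.8)
122082 m = 9611.4  ⇒  m ≈ 0.07873 kg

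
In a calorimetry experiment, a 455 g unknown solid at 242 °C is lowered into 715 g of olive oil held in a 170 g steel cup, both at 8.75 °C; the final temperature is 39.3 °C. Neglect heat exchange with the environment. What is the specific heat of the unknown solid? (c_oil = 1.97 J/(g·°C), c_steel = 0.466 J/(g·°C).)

Energy conservation, ΣQ = 0:
455×c×(39.3 − 242) + 715×1.97×(39.3 − 8.75) + 170×0.466×(39.3 − 8.75) = 0
-92228 c = -45451
c = -45451/-92228 ≈ 0.4928 J/(g·°C)

c ≈ 0.493 J/(g·°C)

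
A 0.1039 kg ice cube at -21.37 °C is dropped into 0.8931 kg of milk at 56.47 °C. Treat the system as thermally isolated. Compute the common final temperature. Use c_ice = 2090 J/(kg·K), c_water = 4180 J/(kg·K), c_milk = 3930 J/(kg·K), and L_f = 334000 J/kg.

Energy conservation, ΣQ = 0:
ice -21.37→0 °C: 0.1039·2090·21.37 = 4640.5; melt ice: 0.1039·334000 = 34703; warm the meltwater: 434.3 T; milk cools: 0.8931·3930·(T − 56.47) = 3509.9(T − 56.47)
3944.2 T = 198203 − 39343 = 158860
T ≈ 40.28 °C. Since T > 0 °C, the all-ice-melts assumption holds.

T_f ≈ 40.3 °C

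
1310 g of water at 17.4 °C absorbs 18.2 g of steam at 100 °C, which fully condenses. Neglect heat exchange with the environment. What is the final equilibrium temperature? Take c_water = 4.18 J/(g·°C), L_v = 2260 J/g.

T_f ≈ 25.9 °C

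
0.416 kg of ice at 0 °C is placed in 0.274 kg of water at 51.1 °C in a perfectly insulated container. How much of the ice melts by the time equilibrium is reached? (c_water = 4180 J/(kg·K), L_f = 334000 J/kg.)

m_melted ≈ 0.175 kg

Cooling the water to 0 °C releases 0.274·4180·51.1 = 58526 J.
Fully melting the ice requires m_ice L_f = 0.416·334000 = 138944 J.
That's not enough to melt it all — equilibrium is at 0 °C with ice remaining.
m_melt = 58526 / L_f = 0.1752 kg.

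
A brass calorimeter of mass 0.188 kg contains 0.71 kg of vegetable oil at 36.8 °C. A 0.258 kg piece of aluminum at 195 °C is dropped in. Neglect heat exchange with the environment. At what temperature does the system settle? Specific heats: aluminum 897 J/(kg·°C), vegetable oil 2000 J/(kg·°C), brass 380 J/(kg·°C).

T_f ≈ 58.1 °C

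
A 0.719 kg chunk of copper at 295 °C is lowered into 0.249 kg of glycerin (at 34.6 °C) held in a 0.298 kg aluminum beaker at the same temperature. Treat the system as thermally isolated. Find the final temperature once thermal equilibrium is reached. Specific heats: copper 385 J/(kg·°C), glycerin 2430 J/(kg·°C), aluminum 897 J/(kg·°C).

T_f ≈ 97.3 °C

Net heat exchanged in the isolated system is zero:
0.719·385·(T − 295) + 0.249·2430·(T − 34.6) + 0.298·897·(T − 34.6) = 0
276.81(T − 295) + 605.07(T − 34.6) + 267.31(T − 34.6) = 0
(276.81 + 605.07 + 267.31) T = 276.81·295 + 605.07·34.6 + 267.31·34.6
T ≈ 97.32 °C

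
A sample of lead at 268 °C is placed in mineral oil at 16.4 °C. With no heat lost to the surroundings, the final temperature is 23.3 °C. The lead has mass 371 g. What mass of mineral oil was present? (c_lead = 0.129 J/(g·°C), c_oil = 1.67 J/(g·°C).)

m ≈ 1020 g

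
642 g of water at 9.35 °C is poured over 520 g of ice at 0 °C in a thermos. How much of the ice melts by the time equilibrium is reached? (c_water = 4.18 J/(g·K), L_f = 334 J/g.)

Heat available from the water dropping to 0 °C: 642·4.18·9.35 = 25091 J.
Fully melting the ice requires m_ice L_f = 520·334 = 173680 J.
That's not enough to melt it all — equilibrium is at 0 °C with ice remaining.
m_melted·334 = 25091  ⇒  m_melted ≈ 75.12 g.

m_melted ≈ 75.1 g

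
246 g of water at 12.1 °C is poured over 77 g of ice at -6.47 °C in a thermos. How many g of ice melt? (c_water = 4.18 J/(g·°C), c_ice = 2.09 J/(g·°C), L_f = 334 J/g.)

Water can give up m c ΔT = 246×4.18×12.1 = 12442 J before reaching 0 °C.
Warming the ice to 0 °C takes 77×2.09×6.47 = 1041.2 J, leaving 11401 J for melting.
To melt every bit of ice: 77×334 = 25718 J.
Since 11401 < 25718 J, not all the ice melts; equilibrium is at 0 °C.
Mass melted = 11401/334 ≈ 34.13 g.

m_melted ≈ 34.1 g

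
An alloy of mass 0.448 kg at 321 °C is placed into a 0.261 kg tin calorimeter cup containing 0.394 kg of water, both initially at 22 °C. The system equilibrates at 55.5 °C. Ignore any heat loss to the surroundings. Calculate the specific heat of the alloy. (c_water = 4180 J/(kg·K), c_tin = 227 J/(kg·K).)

Setting the total heat transfer to zero:
0.448×c×(55.5 − 321) + 0.394×4180×(55.5 − 22) + 0.261×227×(55.5 − 22) = 0
-118.94 c = -57157
c = -57157/-118.94 ≈ 480.5 J/(kg·K)

c ≈ 481 J/(kg·K)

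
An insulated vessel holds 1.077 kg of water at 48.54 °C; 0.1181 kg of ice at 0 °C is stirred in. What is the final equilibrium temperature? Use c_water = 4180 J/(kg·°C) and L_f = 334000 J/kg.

Sum of m c ΔT and latent-heat terms is zero:
melt ice: 0.1181×334000 = 39445; warm the meltwater: 493.66 T; water cools: 1.077×4180×(T − 48.54) = 4501.9(T − 48.54)
4995.5 T = 218520 − 39445 = 179075
T ≈ 35.85 °C (positive, so assuming full melt was valid).

T_f ≈ 35.8 °C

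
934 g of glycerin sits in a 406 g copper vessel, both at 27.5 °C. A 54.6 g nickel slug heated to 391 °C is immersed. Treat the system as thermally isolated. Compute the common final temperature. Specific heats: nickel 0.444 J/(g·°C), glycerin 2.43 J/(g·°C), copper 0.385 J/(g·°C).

T_f ≈ 31.1 °C

Conservation of energy gives ΣQ = 0:
54.6*0.444*(T − 391) + 934*2.43*(T − 27.5) + 406*0.385*(T − 27.5) = 0
2450.2 T = 76192
T = 76192/2450.2 ≈ 31.10 °C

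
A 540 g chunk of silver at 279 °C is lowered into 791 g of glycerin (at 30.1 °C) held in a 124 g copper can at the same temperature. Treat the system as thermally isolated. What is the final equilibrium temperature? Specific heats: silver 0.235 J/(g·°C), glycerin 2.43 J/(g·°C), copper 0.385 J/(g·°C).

T_f ≈ 45.2 °C

Energy conservation, ΣQ = 0:
540*0.235*(T − 279) + 791*2.43*(T − 30.1) + 124*0.385*(T − 30.1) = 0
126.9(T − 279) + 1922.1(T − 30.1) + 47.74(T − 30.1) = 0
2096.8 T = 94698
T = 94698/2096.8 ≈ 45.16 °C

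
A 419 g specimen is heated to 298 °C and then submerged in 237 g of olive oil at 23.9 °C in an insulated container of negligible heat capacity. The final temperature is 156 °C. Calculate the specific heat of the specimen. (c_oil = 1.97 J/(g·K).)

c ≈ 1.04 J/(g·K)

Heat gained plus heat lost sum to zero:
419×c×(156 − 298) + 237×1.97×(156 − 23.9) = 0
-59498 c = -61676
c = -61676/-59498 ≈ 1.037 J/(g·K)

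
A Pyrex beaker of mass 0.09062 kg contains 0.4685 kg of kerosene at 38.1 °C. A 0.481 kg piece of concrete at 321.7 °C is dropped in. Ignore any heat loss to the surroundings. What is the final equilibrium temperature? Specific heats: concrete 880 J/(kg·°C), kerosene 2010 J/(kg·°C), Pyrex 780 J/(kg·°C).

T_f ≈ 121.7 °C

Net heat exchanged in the isolated system is zero:
0.481·880·(T − 321.7) + 0.4685·2010·(T − 38.1) + 0.09062·780·(T − 38.1) = 0
(423.28 + 941.69 + 70.68) T = 423.28·321.7 + 941.69·38.1 + 70.68·38.1
T ≈ 121.72 °C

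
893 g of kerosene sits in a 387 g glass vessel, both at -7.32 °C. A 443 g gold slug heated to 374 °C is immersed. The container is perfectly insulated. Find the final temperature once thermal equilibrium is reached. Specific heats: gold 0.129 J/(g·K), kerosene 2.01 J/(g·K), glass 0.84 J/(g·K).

Setting the total heat transfer to zero:
443*0.129*(T − 374) + 893*2.01*(T − (-7.32)) + 387*0.84*(T − (-7.32)) = 0
57.15(T − 374) + 1794.9(T − (-7.32)) + 325.08(T − (-7.32)) = 0
(57.15 + 1794.9 + 325.08) T = 57.15*374 + 1794.9*(-7.32) + 325.08*(-7.32)
T ≈ 2.69 °C

T_f ≈ 2.7 °C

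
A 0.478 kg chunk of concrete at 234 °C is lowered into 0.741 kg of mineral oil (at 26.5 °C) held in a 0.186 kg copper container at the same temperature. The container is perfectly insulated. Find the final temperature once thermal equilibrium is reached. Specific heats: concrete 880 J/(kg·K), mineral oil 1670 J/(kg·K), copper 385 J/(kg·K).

Net heat exchanged in the isolated system is zero:
0.478*880*(T − 234) + 0.741*1670*(T − 26.5) + 0.186*385*(T − 26.5) = 0
420.64(T − 234) + 1237.5(T − 26.5) + 71.61(T − 26.5) = 0
(420.64 + 1237.5 + 71.61) T = 420.64*234 + 1237.5*26.5 + 71.61*26.5
T ≈ 76.96 °C

T_f ≈ 77.0 °C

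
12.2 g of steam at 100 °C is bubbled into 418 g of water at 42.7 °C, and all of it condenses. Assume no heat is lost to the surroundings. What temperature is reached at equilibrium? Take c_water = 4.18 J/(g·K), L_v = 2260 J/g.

T_f ≈ 59.7 °C

Energy balance with sensible and latent terms:
latent heat released on condensation: 12.2×2260 = 27572
  condensate cools 100→T: 12.2×4.18×(T − 100) = 51(T − 100)
  original water: 1747.2(T − 42.7)
1798.2 T = 27572 + 5099.6 + 74607 = 107279
T ≈ 59.66 °C (< 100 °C, so full condensation is consistent).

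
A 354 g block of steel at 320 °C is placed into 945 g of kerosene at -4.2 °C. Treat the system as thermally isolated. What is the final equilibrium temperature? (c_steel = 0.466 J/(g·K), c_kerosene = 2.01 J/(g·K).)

T_f ≈ 21.7 °C

With ΣQ=0 the equilibrium temperature is the m·c-weighted mean:
T_f = (164.96*320 + 1899.4*(-4.2)) / (164.96 + 1899.4)
    = 44811 / 2064.4 ≈ 21.71 °C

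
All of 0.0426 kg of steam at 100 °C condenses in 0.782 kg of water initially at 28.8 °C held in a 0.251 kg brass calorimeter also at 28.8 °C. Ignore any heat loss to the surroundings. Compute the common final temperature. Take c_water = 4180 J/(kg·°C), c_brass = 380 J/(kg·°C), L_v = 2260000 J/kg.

T_f ≈ 59.6 °C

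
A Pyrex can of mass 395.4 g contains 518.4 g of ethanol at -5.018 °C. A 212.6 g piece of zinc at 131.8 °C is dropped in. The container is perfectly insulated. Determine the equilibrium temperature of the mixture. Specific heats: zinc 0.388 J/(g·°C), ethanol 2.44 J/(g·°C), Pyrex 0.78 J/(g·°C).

T_f ≈ 1.8 °C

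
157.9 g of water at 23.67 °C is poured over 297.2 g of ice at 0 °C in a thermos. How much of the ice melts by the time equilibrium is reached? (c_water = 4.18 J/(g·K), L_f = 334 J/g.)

m_melted ≈ 46.8 g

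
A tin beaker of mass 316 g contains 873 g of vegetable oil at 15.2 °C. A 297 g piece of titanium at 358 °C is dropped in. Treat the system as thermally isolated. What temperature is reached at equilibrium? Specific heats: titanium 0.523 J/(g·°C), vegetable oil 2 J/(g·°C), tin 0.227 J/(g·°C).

With ΣQ=0 the equilibrium temperature is the m·c-weighted mean:
T_f = (155.33*358 + 1746*15.2 + 71.73*15.2) / (155.33 + 1746 + 71.73)
    = 83238 / 1973.1 ≈ 42.19 °C

T_f ≈ 42.2 °C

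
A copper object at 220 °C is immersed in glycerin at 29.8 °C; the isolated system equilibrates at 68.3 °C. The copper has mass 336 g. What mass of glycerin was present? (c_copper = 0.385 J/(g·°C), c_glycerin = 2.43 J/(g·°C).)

Let T be the final temperature. ΣQ_i = 0:
336×0.385×(68.3 − 220) + m×2.43×(68.3 − 29.8) = 0
93.56 m = 19624
m = 19624/93.56 ≈ 209.8 g

m ≈ 210 g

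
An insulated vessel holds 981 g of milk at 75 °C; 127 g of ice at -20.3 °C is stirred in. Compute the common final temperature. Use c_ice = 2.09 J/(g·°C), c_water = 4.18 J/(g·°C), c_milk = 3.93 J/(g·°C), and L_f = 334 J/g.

Sum of m c ΔT and latent-heat terms is zero:
ice -20.3→0 °C: 127·2.09·20.3 = 5388.2; latent heat to melt: 127·334 = 42418; meltwater 0→T: 127·4.18·T = 530.86 T; milk cools: 981·3.93·(T − 75) = 3855.3(T − 75)
4386.2 T = 289150 − 47806 = 241344
T ≈ 55.02 °C. Since T > 0 °C, the all-ice-melts assumption holds.

T_f ≈ 55.0 °C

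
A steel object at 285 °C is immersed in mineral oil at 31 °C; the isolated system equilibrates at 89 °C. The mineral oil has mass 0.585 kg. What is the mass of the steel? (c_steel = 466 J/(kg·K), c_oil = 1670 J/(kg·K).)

|Q_steel| = |Q_oil|:
m×466×(285 − 89) = 0.585×1670×(89 − 31)
91336 m = 56663  ⇒  m ≈ 0.6204 kg

m ≈ 0.62 kg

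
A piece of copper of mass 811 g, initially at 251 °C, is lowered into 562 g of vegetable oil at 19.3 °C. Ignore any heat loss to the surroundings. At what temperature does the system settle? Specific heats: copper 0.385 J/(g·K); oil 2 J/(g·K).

Heat lost by the copper equals heat gained by the oil:
811*0.385*(251 − T) = 562*2*(T − 19.3)
312.24(251 − T) = 1124(T − 19.3)
1436.2 T = 100064  ⇒  T ≈ 69.67 °C

T_f ≈ 69.7 °C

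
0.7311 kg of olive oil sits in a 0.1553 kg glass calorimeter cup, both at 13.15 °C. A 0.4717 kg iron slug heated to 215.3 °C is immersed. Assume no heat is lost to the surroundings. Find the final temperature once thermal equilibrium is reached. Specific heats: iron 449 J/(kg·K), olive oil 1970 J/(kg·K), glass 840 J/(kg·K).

T_f is the heat-capacity-weighted average of the initial temperatures:
T_f = (211.79·215.3 + 1440.3·13.15 + 130.45·13.15) / (211.79 + 1440.3 + 130.45)
    = 66254 / 1782.5 ≈ 37.17 °C

T_f ≈ 37.2 °C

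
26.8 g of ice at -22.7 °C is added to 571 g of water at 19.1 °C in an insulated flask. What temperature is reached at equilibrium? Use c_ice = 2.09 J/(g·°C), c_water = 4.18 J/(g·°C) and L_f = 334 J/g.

T_f ≈ 14.2 °C

Heat gained plus heat lost sum to zero:
warm ice to 0 °C: 26.8×2.09×(0 − (-22.7)) = 1271.5
  melt ice: 26.8×334 = 8951.2
  meltwater 0→T: 26.8×4.18×T = 112.02 T
  water cools: 571×4.18×(T − 19.1) = 2386.8(T − 19.1)
2498.8 T = 45587 − 10223 = 35365
T ≈ 14.15 °C. Since T > 0 °C, the all-ice-melts assumption holds.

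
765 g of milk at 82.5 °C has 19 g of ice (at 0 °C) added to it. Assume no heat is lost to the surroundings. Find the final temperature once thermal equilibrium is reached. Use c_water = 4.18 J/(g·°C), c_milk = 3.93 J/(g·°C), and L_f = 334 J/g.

T_f ≈ 78.3 °C

Sum of m c ΔT and latent-heat terms is zero:
latent heat to melt: 19×334 = 6346
  meltwater 0→T: 19×4.18×T = 79.42 T
  milk cools: 765×3.93×(T − 82.5) = 3006.5(T − 82.5)
3085.9 T = 248032 − 6346 = 241686
T ≈ 78.32 °C — above 0 °C, consistent with complete melting.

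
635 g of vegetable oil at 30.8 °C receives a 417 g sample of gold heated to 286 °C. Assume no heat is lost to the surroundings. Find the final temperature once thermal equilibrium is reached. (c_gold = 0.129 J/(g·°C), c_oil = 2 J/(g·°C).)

|Q_gold| = |Q_oil|:
417*0.129*(286 − T) = 635*2*(T − 30.8)
53.79(286 − T) = 1270(T − 30.8)
1323.8 T = 54501  ⇒  T ≈ 41.17 °C

T_f ≈ 41.2 °C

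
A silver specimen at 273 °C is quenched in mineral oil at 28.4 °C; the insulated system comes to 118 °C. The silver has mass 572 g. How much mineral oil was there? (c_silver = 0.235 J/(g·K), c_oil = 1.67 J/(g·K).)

m ≈ 139 g

Setting the total heat transfer to zero:
572×0.235×(118 − 273) + m×1.67×(118 − 28.4) = 0
149.63 m = 20835
m = 20835/149.63 ≈ 139.2 g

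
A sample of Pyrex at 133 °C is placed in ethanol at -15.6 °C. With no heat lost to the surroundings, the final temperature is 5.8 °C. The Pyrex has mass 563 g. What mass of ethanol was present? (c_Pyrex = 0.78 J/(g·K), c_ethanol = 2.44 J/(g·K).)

Heat lost by the Pyrex = heat gained by the ethanol:
563×0.78×(133 − 5.8) = m×2.44×(5.8 − (-15.6))
52.22 m = 55859  ⇒  m ≈ 1070 g

m ≈ 1070 g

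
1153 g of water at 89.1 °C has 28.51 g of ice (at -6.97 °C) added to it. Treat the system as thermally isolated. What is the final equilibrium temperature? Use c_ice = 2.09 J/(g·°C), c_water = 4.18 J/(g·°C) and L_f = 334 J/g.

T_f ≈ 84.9 °C

Taking heat into each body as positive, Σ m c ΔT = 0:
ice -6.97→0 °C: 28.51×2.09×6.97 = 415.31; melt ice: 28.51×334 = 9522.3; warm the meltwater: 119.17 T; water: 4819.5(T − 89.1)
4938.7 T = 429421 − 9937.7 = 419483
T ≈ 84.94 °C. Since T > 0 °C, the all-ice-melts assumption holds.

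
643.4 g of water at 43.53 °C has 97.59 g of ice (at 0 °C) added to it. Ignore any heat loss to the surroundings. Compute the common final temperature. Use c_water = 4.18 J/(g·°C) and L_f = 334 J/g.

Energy conservation, ΣQ = 0:
latent heat to melt: 97.59×334 = 32595; meltwater 0→T: 97.59×4.18×T = 407.93 T; water: 2689.4(T − 43.53)
3097.3 T = 117070 − 32595 = 84475
T ≈ 27.27 °C — above 0 °C, consistent with complete melting.

T_f ≈ 27.3 °C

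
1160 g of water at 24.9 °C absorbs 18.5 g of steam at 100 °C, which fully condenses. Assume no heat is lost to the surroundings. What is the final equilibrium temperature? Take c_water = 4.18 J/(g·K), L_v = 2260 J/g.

T_f ≈ 34.6 °C

Taking heat into each body as positive, Σ m c ΔT = 0:
steam→water at 100 °C releases m L_v = 18.5·2260 = 41810
  condensed water 100 °C→T: 77.33(T − 100)
  water warms: 1160·4.18·(T − 24.9) = 4848.8(T − 24.9)
4926.1 T = 41810 + 7733 + 120735 = 170278
T ≈ 34.57 °C — below 100 °C, confirming all the steam condensed.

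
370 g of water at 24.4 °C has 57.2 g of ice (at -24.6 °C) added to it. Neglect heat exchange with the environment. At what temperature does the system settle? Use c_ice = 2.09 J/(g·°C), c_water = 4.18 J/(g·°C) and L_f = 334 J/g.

Heat gained plus heat lost sum to zero:
ice -24.6→0 °C: 57.2·2.09·24.6 = 2940.9; melt ice: 57.2·334 = 19105; meltwater 0→T: 57.2·4.18·T = 239.1 T; water cools: 370·4.18·(T − 24.4) = 1546.6(T − 24.4)
1785.7 T = 37737 − 22046 = 15691
T ≈ 8.79 °C. Since T > 0 °C, the all-ice-melts assumption holds.

T_f ≈ 8.8 °C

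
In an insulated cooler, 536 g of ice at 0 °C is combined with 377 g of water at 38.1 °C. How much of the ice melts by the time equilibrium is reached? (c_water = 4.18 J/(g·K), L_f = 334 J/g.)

Cooling the water to 0 °C releases 377×4.18×38.1 = 60040 J.
To melt every bit of ice: 536×334 = 179024 J.
That's not enough to melt it all — equilibrium is at 0 °C with ice remaining.
Mass melted = 60040/334 ≈ 179.8 g.

m_melted ≈ 180 g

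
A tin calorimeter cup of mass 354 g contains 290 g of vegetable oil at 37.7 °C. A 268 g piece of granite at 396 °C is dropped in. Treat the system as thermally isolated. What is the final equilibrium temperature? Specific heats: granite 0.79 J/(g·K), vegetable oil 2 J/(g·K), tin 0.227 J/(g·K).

T_f ≈ 124.7 °C

Setting the total heat transfer to zero:
268×0.79×(T − 396) + 290×2×(T − 37.7) + 354×0.227×(T − 37.7) = 0
(211.72 + 580 + 80.36) T = 211.72×396 + 580×37.7 + 80.36×37.7
T ≈ 124.69 °C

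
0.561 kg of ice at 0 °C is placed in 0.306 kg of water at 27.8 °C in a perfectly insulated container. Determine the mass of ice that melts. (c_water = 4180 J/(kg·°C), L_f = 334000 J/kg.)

m_melted ≈ 0.106 kg

Heat available from the water dropping to 0 °C: 0.306×4180×27.8 = 35558 J.
Melting all 0.561 kg of ice would need 0.561×334000 = 187374 J.
That's not enough to melt it all — equilibrium is at 0 °C with ice remaining.
m_melt = 35558 / L_f = 0.1065 kg.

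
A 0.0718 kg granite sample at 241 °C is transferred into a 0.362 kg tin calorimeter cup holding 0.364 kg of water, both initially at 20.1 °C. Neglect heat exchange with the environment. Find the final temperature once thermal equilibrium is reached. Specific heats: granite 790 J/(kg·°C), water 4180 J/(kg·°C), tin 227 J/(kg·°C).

Conservation of energy gives ΣQ = 0:
0.0718*790*(T − 241) + 0.364*4180*(T − 20.1) + 0.362*227*(T − 20.1) = 0
56.72(T − 241) + 1521.5(T − 20.1) + 82.17(T − 20.1) = 0
(56.72 + 1521.5 + 82.17) T = 56.72*241 + 1521.5*20.1 + 82.17*20.1
T = 45904 / 1660.4 = 27.6 °C

T_f ≈ 27.6 °C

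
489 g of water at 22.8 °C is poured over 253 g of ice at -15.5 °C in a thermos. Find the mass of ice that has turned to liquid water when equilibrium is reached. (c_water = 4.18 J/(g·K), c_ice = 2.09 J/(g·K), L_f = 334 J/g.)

m_melted ≈ 115 g

Heat available from the water dropping to 0 °C: 489×4.18×22.8 = 46604 J.
Warming the ice to 0 °C takes 253×2.09×15.5 = 8195.9 J, leaving 38408 J for melting.
To melt every bit of ice: 253×334 = 84502 J.
Since 38408 < 84502 J, not all the ice melts; equilibrium is at 0 °C.
m_melt = 38408 / L_f = 115 g.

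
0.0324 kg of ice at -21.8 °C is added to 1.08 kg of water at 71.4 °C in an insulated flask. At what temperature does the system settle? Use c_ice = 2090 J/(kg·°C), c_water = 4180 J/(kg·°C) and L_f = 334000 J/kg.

T_f ≈ 66.7 °C

Setting the total heat transfer to zero:
warm ice to 0 °C: 0.0324·2090·(0 − (-21.8)) = 1476.2
  latent heat to melt: 0.0324·334000 = 10822
  warm the meltwater: 135.43 T
  water: 4514.4(T − 71.4)
4649.8 T = 322328 − 12298 = 310030
T ≈ 66.68 °C (positive, so assuming full melt was valid).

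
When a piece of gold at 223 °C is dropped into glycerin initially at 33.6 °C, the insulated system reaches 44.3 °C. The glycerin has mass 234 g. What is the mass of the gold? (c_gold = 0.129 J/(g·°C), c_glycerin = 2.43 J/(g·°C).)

m ≈ 264 g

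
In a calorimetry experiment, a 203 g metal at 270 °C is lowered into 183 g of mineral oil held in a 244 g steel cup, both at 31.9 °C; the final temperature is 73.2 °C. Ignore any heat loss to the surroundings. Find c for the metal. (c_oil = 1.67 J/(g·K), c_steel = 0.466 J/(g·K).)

c ≈ 0.433 J/(g·K)

Energy conservation, ΣQ = 0:
203·c·(73.2 − 270) + 183·1.67·(73.2 − 31.9) + 244·0.466·(73.2 − 31.9) = 0
-39950 c = -17318
c = -17318/-39950 ≈ 0.4335 J/(g·K)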